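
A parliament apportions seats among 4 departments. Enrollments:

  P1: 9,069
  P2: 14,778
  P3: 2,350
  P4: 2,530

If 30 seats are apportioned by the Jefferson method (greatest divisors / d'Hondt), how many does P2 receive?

16

Standard divisor 28727/30 ≈ 957.567; standard quotas: P1 9.471, P2 15.433, P3 2.454, P4 2.642.
Rounding down gives 9, 15, 2, 2 = 28 seats, so the divisor must be adjusted.
With modified divisor 900: modified quotas P1 10.077, P2 16.420, P3 2.611, P4 2.811.
Rounding down: P1 10, P2 16, P3 2, P4 2 (total 30).
P2 receives 16.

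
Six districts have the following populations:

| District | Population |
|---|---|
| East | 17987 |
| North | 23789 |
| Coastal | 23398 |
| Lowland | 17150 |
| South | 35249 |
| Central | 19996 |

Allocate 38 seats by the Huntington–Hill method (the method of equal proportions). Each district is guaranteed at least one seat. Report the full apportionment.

East 5; North 7; Coastal 6; Lowland 5; South 10; Central 5

With divisor 3661: modified quotas East 4.913, North 6.498, Coastal 6.391, Lowland 4.685, South 9.628, Central 5.462.
Geometric-mean thresholds: East √(4·5)=4.472, North √(6·7)=6.481, Coastal √(6·7)=6.481, Lowland √(4·5)=4.472, South √(9·10)=9.487, Central √(5·6)=5.477.
Each quota rounded against its threshold gives East 5, North 7, Coastal 6, Lowland 5, South 10, Central 5 (total 38).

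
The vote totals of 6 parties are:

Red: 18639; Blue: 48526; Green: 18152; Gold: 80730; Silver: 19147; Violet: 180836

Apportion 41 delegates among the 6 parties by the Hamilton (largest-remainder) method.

Standard divisor: 366030 ÷ 41 ≈ 8927.561.
Standard quotas: Red 2.0878, Blue 5.4355, Green 2.0333, Gold 9.0428, Silver 2.1447, Violet 20.2559.
Lower quotas: Red 2, Blue 5, Green 2, Gold 9, Silver 2, Violet 20 (sum 40, leaving 1 seat).
Remainders in descending order: Blue 0.4355, Violet 0.2559, Silver 0.1447, Red 0.0878, Gold 0.0428, Green 0.0333.
The surplus seat goes to Blue.

Red 2, Blue 6, Green 2, Gold 9, Silver 2, Violet 20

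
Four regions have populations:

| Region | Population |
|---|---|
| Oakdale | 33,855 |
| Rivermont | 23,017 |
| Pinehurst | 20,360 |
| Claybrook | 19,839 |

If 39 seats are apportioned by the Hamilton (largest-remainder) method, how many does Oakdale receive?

Total 97071; standard divisor 97071/39 = 2489.
Standard quotas: Oakdale 13.6018, Rivermont 9.2475, Pinehurst 8.1800, Claybrook 7.9707.
Lower quotas: Oakdale 13, Rivermont 9, Pinehurst 8, Claybrook 7 (sum 37, leaving 2 seats).
Remainders in descending order: Claybrook 0.9707, Oakdale 0.6018, Rivermont 0.2475, Pinehurst 0.1800.
Largest remainders: Claybrook, Oakdale receive the extra seats.
Oakdale receives 14.

14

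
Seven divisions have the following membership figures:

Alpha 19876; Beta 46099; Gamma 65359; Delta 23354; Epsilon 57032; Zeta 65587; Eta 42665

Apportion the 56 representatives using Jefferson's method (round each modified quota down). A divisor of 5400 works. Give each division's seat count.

With modified divisor 5400: modified quotas Alpha 3.681, Beta 8.537, Gamma 12.104, Delta 4.325, Epsilon 10.561, Zeta 12.146, Eta 7.901.
Rounding down: Alpha 3, Beta 8, Gamma 12, Delta 4, Epsilon 10, Zeta 12, Eta 7 (total 56).

Alpha 3, Beta 8, Gamma 12, Delta 4, Epsilon 10, Zeta 12, Eta 7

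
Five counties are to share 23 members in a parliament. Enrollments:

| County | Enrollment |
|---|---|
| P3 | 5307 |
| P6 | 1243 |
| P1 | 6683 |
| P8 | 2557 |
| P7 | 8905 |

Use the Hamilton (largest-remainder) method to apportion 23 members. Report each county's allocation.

P3 5, P6 1, P1 6, P8 3, P7 8

Total 24695; standard divisor 24695/23 ≈ 1073.696.
Standard quotas: P3 4.9427, P6 1.1577, P1 6.2243, P8 2.3815, P7 8.2938.
Lower quotas: P3 4, P6 1, P1 6, P8 2, P7 8 (sum 21, leaving 2 seats).
Remainders in descending order: P3 0.9427, P8 0.3815, P7 0.2938, P1 0.2243, P6 0.1577.
Largest remainders: P3, P8 receive the extra seats.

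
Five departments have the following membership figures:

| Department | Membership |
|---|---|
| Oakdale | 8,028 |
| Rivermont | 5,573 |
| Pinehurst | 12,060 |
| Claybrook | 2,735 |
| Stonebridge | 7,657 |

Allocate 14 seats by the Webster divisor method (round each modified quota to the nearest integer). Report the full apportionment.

Oakdale 3, Rivermont 2, Pinehurst 5, Claybrook 1, Stonebridge 3

Standard divisor 36053/14 ≈ 2575.214; standard quotas: Oakdale 3.117, Rivermont 2.164, Pinehurst 4.683, Claybrook 1.062, Stonebridge 2.973.
Rounding to the nearest integer gives Oakdale 3, Rivermont 2, Pinehurst 5, Claybrook 1, Stonebridge 3 — total 14, matching the house size, so no adjustment is needed.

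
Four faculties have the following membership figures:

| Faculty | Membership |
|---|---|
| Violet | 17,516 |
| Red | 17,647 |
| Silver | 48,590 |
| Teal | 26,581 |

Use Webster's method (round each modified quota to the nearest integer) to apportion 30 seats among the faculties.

Standard divisor 110334/30 ≈ 3677.8; standard quotas: Violet 4.763, Red 4.798, Silver 13.212, Teal 7.227.
Rounding to the nearest integer gives Violet 5, Red 5, Silver 13, Teal 7 — total 30, matching the house size, so no adjustment is needed.

Violet: 5, Red: 5, Silver: 13, Teal: 7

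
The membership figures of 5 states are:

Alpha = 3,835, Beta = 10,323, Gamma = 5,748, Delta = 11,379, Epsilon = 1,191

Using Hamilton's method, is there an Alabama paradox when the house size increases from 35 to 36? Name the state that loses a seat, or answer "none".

At 35 seats: Alpha 4, Beta 11, Gamma 6, Delta 12, Epsilon 2.
At 36 seats: Alpha 4, Beta 12, Gamma 6, Delta 13, Epsilon 1.
Epsilon drops from 2 to 1.

Epsilon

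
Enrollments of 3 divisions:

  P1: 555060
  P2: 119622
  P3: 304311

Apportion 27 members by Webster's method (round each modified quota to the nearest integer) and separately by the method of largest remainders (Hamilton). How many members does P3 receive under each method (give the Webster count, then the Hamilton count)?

Webster: P1 16, P2 3, P3 8.
Hamilton: P1 15, P2 3, P3 9.
P3 gets 8 under Webster and 9 under Hamilton.

8 and 9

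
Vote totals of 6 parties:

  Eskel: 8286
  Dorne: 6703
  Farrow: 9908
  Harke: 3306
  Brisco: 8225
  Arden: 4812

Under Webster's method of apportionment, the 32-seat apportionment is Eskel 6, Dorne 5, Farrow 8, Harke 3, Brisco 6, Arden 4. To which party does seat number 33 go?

Eskel

Priority for the next seat is population ÷ (current seats + 0.5).
Priorities: Eskel 1274.769, Dorne 1218.727, Farrow 1165.647, Harke 944.571, Brisco 1265.385, Arden 1069.333.
Highest priority: Eskel.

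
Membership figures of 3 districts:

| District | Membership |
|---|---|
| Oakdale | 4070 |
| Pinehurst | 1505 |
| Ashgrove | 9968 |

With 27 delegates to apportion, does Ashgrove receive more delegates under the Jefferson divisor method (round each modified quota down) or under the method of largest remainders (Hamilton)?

Jefferson: Oakdale 7, Pinehurst 2, Ashgrove 18.
Hamilton: Oakdale 7, Pinehurst 3, Ashgrove 17.
Ashgrove gets 18 under Jefferson and 17 under Hamilton.

Jefferson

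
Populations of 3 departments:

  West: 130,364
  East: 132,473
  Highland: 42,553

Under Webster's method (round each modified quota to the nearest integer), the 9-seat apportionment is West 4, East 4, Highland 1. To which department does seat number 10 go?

Priority for the next seat is population ÷ (current seats + 0.5).
Priorities: West 28969.778, East 29438.444, Highland 28368.667.
Highest priority: East.

East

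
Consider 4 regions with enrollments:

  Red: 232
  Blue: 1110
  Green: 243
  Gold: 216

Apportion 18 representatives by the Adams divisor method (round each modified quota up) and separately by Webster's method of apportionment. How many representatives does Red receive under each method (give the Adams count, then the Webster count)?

3 and 2

Adams: Red 3, Blue 10, Green 3, Gold 2.
Webster: Red 2, Blue 11, Green 3, Gold 2.
Red gets 3 under Adams and 2 under Webster.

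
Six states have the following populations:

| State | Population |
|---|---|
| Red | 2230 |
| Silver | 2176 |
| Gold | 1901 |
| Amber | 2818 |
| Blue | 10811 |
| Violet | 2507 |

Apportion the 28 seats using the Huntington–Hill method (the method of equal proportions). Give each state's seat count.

With divisor 807: modified quotas Red 2.763, Silver 2.696, Gold 2.356, Amber 3.492, Blue 13.397, Violet 3.107.
Geometric-mean thresholds: Red √(2·3)=2.449, Silver √(2·3)=2.449, Gold √(2·3)=2.449, Amber √(3·4)=3.464, Blue √(13·14)=13.491, Violet √(3·4)=3.464.
Each quota rounded against its threshold gives Red 3, Silver 3, Gold 2, Amber 4, Blue 13, Violet 3 (total 28).

Red: 3, Silver: 3, Gold: 2, Amber: 4, Blue: 13, Violet: 3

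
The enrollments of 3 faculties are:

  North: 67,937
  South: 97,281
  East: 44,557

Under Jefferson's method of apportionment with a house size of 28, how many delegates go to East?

Standard divisor 209775/28 ≈ 7491.964; standard quotas: North 9.068, South 12.985, East 5.947.
Rounding down gives 9, 12, 5 = 26 seats, so the divisor must be adjusted.
With modified divisor 7200: modified quotas North 9.436, South 13.511, East 6.188.
Rounding down: North 9, South 13, East 6 (total 28).
East receives 6.

6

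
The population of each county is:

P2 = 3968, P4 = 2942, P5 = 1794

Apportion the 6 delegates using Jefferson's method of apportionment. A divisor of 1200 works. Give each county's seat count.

With modified divisor 1200: modified quotas P2 3.307, P4 2.452, P5 1.495.
Rounding down: P2 3, P4 2, P5 1 (total 6).

P2=3, P4=2, P5=1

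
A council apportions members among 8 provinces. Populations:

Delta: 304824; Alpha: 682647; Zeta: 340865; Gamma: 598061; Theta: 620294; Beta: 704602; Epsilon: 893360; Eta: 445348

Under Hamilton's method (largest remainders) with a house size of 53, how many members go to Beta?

The standard divisor is 4590001/53 ≈ 86603.792.
Standard quotas: Delta 3.5198, Alpha 7.8824, Zeta 3.9359, Gamma 6.9057, Theta 7.1624, Beta 8.1359, Epsilon 10.3155, Eta 5.1424.
Lower quotas: Delta 3, Alpha 7, Zeta 3, Gamma 6, Theta 7, Beta 8, Epsilon 10, Eta 5 (sum 49, leaving 4 seats).
Remainders in descending order: Zeta 0.9359, Gamma 0.9057, Alpha 0.8824, Delta 0.5198, Epsilon 0.3155, Theta 0.1624, Eta 0.1424, Beta 0.1359.
The surplus seats go to Zeta, Gamma, Alpha, Delta.
Beta receives 8.

8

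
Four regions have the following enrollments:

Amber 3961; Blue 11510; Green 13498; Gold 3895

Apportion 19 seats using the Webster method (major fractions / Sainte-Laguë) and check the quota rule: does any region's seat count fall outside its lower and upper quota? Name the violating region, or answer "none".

Standard quotas: Amber 2.290, Blue 6.654, Green 7.804, Gold 2.252.
Webster allocation: Amber 2, Blue 7, Green 8, Gold 2.
Every allocation lies between the lower and upper quota.

none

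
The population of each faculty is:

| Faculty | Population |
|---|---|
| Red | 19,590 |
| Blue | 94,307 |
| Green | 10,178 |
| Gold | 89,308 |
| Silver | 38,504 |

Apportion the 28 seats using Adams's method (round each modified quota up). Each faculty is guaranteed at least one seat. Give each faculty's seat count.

Red 2, Blue 10, Green 2, Gold 10, Silver 4

Standard divisor 251887/28 ≈ 8995.964; standard quotas: Red 2.178, Blue 10.483, Green 1.131, Gold 9.928, Silver 4.280.
Rounding up gives 3, 11, 2, 10, 5 = 31 seats, so the divisor must be adjusted.
With modified divisor 9900: modified quotas Red 1.979, Blue 9.526, Green 1.028, Gold 9.021, Silver 3.889.
Rounding up: Red 2, Blue 10, Green 2, Gold 10, Silver 4 (total 28).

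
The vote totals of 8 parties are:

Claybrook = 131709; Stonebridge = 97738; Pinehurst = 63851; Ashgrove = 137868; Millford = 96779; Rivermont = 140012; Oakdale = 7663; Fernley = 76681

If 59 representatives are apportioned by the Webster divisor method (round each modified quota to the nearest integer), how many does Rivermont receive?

11

Standard divisor 752301/59 ≈ 12750.864; standard quotas: Claybrook 10.329, Stonebridge 7.665, Pinehurst 5.008, Ashgrove 10.812, Millford 7.590, Rivermont 10.981, Oakdale 0.601, Fernley 6.014.
Rounding to the nearest integer gives 10, 8, 5, 11, 8, 11, 1, 6 = 60 seats, so the divisor must be adjusted.
With modified divisor 12970: modified quotas Claybrook 10.155, Stonebridge 7.536, Pinehurst 4.923, Ashgrove 10.630, Millford 7.462, Rivermont 10.795, Oakdale 0.591, Fernley 5.912.
Rounding to the nearest integer: Claybrook 10, Stonebridge 8, Pinehurst 5, Ashgrove 11, Millford 7, Rivermont 11, Oakdale 1, Fernley 6 (total 59).
Rivermont receives 11.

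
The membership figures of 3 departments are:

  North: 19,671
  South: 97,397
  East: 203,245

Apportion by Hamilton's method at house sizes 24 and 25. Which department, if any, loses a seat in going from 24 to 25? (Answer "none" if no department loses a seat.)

North

At 24 seats: North 2, South 7, East 15.
At 25 seats: North 1, South 8, East 16.
North drops from 2 to 1.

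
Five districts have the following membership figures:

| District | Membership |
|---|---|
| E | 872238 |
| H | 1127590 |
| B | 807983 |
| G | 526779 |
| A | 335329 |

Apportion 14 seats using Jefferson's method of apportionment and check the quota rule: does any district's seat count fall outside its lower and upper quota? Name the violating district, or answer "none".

Standard quotas: E 3.327, H 4.302, B 3.082, G 2.010, A 1.279.
Jefferson allocation: E 3, H 5, B 3, G 2, A 1.
Every allocation lies between the lower and upper quota.

none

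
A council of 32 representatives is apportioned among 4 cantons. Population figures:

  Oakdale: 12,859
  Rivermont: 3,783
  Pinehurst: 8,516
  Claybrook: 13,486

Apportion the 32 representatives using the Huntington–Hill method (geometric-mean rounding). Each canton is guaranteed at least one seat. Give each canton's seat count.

Oakdale: 11; Rivermont: 3; Pinehurst: 7; Claybrook: 11

With divisor 1200: modified quotas Oakdale 10.716, Rivermont 3.152, Pinehurst 7.097, Claybrook 11.238.
Geometric-mean thresholds: Oakdale √(10·11)=10.488, Rivermont √(3·4)=3.464, Pinehurst √(7·8)=7.483, Claybrook √(11·12)=11.489.
Each quota rounded against its threshold gives Oakdale 11, Rivermont 3, Pinehurst 7, Claybrook 11 (total 32).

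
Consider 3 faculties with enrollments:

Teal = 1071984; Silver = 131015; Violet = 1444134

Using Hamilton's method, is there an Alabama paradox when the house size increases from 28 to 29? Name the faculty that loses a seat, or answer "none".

At 28 seats: Teal 11, Silver 2, Violet 15.
At 29 seats: Teal 12, Silver 1, Violet 16.
Silver drops from 2 to 1.

Silver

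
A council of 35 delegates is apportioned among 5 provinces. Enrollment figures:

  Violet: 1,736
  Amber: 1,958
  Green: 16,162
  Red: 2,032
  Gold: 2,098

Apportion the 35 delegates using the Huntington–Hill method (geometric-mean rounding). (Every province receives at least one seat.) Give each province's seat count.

With divisor 698: modified quotas Violet 2.487, Amber 2.805, Green 23.155, Red 2.911, Gold 3.006.
Geometric-mean thresholds: Violet √(2·3)=2.449, Amber √(2·3)=2.449, Green √(23·24)=23.495, Red √(2·3)=2.449, Gold √(3·4)=3.464.
Each quota rounded against its threshold gives Violet 3, Amber 3, Green 23, Red 3, Gold 3 (total 35).

Violet 3, Amber 3, Green 23, Red 3, Gold 3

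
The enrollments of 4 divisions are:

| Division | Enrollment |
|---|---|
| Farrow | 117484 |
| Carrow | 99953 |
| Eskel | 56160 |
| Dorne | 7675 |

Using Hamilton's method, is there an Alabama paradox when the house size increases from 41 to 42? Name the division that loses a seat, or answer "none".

none

At 41 seats: Farrow 17, Carrow 15, Eskel 8, Dorne 1.
At 42 seats: Farrow 18, Carrow 15, Eskel 8, Dorne 1.
No division's allocation decreased.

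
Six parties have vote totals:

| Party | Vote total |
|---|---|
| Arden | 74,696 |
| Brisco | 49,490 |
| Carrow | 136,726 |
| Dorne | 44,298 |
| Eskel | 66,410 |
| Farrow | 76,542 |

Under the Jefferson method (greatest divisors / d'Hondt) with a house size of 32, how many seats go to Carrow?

10

Standard divisor 448162/32 ≈ 14005.062; standard quotas: Arden 5.333, Brisco 3.534, Carrow 9.763, Dorne 3.163, Eskel 4.742, Farrow 5.465.
Rounding down gives 5, 3, 9, 3, 4, 5 = 29 seats, so the divisor must be adjusted.
With modified divisor 12600: modified quotas Arden 5.928, Brisco 3.928, Carrow 10.851, Dorne 3.516, Eskel 5.271, Farrow 6.075.
Rounding down: Arden 5, Brisco 3, Carrow 10, Dorne 3, Eskel 5, Farrow 6 (total 32).
Carrow receives 10.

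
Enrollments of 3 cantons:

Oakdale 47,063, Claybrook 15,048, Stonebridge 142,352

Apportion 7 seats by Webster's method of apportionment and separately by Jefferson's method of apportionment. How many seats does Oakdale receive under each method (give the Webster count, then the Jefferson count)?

2 and 1

Webster: Oakdale 2, Claybrook 0, Stonebridge 5.
Jefferson: Oakdale 1, Claybrook 0, Stonebridge 6.
Oakdale gets 2 under Webster and 1 under Jefferson.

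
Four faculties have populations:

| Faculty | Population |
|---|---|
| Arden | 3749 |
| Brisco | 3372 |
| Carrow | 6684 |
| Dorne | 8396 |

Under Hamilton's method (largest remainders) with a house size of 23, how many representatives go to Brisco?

Total 22201; standard divisor 22201/23 ≈ 965.261.
Standard quotas: Arden 3.8839, Brisco 3.4934, Carrow 6.9246, Dorne 8.6982.
Lower quotas: Arden 3, Brisco 3, Carrow 6, Dorne 8 (sum 20, leaving 3 seats).
Remainders in descending order: Carrow 0.9246, Arden 0.8839, Dorne 0.6982, Brisco 0.4934.
Largest remainders: Carrow, Arden, Dorne receive the extra seats.
Brisco receives 3.

3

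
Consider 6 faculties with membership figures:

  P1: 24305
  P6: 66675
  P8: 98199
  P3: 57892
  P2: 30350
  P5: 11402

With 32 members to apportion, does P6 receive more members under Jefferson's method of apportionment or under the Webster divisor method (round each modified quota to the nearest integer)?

Jefferson: P1 2, P6 8, P8 11, P3 7, P2 3, P5 1.
Webster: P1 3, P6 7, P8 11, P3 7, P2 3, P5 1.
P6 gets 8 under Jefferson and 7 under Webster.

Jefferson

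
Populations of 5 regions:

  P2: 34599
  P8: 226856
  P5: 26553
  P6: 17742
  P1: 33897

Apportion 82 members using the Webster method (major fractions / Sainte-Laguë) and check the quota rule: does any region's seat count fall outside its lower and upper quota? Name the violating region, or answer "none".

Standard quotas: P2 8.353, P8 54.769, P5 6.411, P6 4.283, P1 8.184.
Webster allocation: P2 8, P8 56, P5 6, P6 4, P1 8.
P8 has quota 54.769 (lower 54, upper 55) but receives 56 — outside the quota interval.

P8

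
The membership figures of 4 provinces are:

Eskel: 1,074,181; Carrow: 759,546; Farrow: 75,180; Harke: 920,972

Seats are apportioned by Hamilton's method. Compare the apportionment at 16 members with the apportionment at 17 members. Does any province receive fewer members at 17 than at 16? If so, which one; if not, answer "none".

Farrow

At 16 seats: Eskel 6, Carrow 4, Farrow 1, Harke 5.
At 17 seats: Eskel 6, Carrow 5, Farrow 0, Harke 6.
Farrow drops from 1 to 0.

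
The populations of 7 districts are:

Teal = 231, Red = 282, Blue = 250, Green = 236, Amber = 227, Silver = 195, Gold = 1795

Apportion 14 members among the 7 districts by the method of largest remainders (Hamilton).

The standard divisor is 3216/14 ≈ 229.714.
Standard quotas: Teal 1.006, Red 1.228, Blue 1.088, Green 1.027, Amber 0.988, Silver 0.849, Gold 7.814.
Lower quotas: Teal 1, Red 1, Blue 1, Green 1, Amber 0, Silver 0, Gold 7 (sum 11, leaving 3 seats).
Remainders in descending order: Amber 0.988, Silver 0.849, Gold 0.814, Red 0.228, Blue 0.088, Green 0.027, Teal 0.006.
The surplus seats go to Amber, Silver, Gold.

Teal 1, Red 1, Blue 1, Green 1, Amber 1, Silver 1, Gold 8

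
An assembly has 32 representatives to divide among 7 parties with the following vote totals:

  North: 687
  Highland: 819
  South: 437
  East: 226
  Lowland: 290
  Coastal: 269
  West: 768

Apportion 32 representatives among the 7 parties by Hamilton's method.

Total 3496; standard divisor 3496/32 ≈ 109.25.
Standard quotas: North 6.288, Highland 7.497, South 4.000, East 2.069, Lowland 2.654, Coastal 2.462, West 7.030.
Lower quotas: North 6, Highland 7, South 4, East 2, Lowland 2, Coastal 2, West 7 (sum 30, leaving 2 seats).
Remainders in descending order: Lowland 0.654, Highland 0.497, Coastal 0.462, North 0.288, East 0.069, West 0.030, South 0.000.
Largest remainders: Lowland, Highland receive the extra seats.

North 6, Highland 8, South 4, East 2, Lowland 3, Coastal 2, West 7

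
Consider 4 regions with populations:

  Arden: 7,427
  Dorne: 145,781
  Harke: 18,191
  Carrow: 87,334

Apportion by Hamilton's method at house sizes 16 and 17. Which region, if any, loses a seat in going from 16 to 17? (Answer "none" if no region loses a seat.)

Arden

At 16 seats: Arden 1, Dorne 9, Harke 1, Carrow 5.
At 17 seats: Arden 0, Dorne 10, Harke 1, Carrow 6.
Arden drops from 1 to 0.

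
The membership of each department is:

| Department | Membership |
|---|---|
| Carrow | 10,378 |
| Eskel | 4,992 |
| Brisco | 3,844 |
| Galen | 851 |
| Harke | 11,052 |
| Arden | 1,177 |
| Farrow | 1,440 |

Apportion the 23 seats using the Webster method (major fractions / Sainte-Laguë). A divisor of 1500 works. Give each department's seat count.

Carrow=7, Eskel=3, Brisco=3, Galen=1, Harke=7, Arden=1, Farrow=1

With modified divisor 1500: modified quotas Carrow 6.919, Eskel 3.328, Brisco 2.563, Galen 0.567, Harke 7.368, Arden 0.785, Farrow 0.960.
Rounding to the nearest integer: Carrow 7, Eskel 3, Brisco 3, Galen 1, Harke 7, Arden 1, Farrow 1 (total 23).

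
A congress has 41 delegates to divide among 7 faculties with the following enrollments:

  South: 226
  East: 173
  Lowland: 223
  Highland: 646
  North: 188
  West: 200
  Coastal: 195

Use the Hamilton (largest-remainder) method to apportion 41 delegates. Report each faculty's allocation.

South 5, East 4, Lowland 5, Highland 14, North 4, West 5, Coastal 4

The standard divisor is 1851/41 ≈ 45.146.
Standard quotas: South 5.006, East 3.832, Lowland 4.939, Highland 14.309, North 4.164, West 4.430, Coastal 4.319.
Lower quotas: South 5, East 3, Lowland 4, Highland 14, North 4, West 4, Coastal 4 (sum 38, leaving 3 seats).
Remainders in descending order: Lowland 0.939, East 0.832, West 0.430, Coastal 0.319, Highland 0.309, North 0.164, South 0.006.
The surplus seats go to Lowland, East, West.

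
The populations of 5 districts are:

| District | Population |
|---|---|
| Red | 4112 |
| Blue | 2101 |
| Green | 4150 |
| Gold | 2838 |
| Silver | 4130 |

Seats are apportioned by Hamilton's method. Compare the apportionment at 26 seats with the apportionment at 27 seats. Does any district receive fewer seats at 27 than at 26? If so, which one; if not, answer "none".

Gold

At 26 seats: Red 6, Blue 3, Green 6, Gold 5, Silver 6.
At 27 seats: Red 6, Blue 3, Green 7, Gold 4, Silver 7.
Gold drops from 5 to 4.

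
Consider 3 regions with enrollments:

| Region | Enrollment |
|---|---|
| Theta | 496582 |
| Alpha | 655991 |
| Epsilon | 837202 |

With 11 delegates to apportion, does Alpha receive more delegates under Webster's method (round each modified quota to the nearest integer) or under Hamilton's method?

Webster

Webster: Theta 3, Alpha 4, Epsilon 4.
Hamilton: Theta 3, Alpha 3, Epsilon 5.
Alpha gets 4 under Webster and 3 under Hamilton.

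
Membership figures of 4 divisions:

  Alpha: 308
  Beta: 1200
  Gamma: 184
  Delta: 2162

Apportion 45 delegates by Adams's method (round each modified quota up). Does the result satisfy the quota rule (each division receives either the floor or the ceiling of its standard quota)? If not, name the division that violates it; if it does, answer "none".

Delta

Standard quotas: Alpha 3.596, Beta 14.011, Gamma 2.148, Delta 25.244.
Adams allocation: Alpha 4, Beta 14, Gamma 3, Delta 24.
Delta has quota 25.244 (lower 25, upper 26) but receives 24 — outside the quota interval.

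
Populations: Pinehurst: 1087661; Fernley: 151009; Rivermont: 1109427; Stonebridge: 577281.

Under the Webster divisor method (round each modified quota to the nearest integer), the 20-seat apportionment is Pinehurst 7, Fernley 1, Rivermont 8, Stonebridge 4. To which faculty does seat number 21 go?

Pinehurst

Priority for the next seat is population ÷ (current seats + 0.5).
Priorities: Pinehurst 145021.467, Fernley 100672.667, Rivermont 130520.824, Stonebridge 128284.667.
Highest priority: Pinehurst.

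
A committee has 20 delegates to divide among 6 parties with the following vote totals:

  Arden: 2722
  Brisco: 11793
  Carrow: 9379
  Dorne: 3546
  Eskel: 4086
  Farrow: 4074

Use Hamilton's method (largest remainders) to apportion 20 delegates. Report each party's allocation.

Total 35600; standard divisor 35600/20 = 1780.
Standard quotas: Arden 1.5292, Brisco 6.6253, Carrow 5.2691, Dorne 1.9921, Eskel 2.2955, Farrow 2.2888.
Lower quotas: Arden 1, Brisco 6, Carrow 5, Dorne 1, Eskel 2, Farrow 2 (sum 17, leaving 3 seats).
Remainders in descending order: Dorne 0.9921, Brisco 0.6253, Arden 0.5292, Eskel 0.2955, Farrow 0.2888, Carrow 0.2691.
The surplus seats go to Dorne, Brisco, Arden.

Arden=2; Brisco=7; Carrow=5; Dorne=2; Eskel=2; Farrow=2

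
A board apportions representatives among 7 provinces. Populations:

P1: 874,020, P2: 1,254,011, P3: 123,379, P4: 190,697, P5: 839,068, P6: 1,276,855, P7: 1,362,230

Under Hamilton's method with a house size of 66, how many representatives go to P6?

Standard divisor: 5920260 ÷ 66 ≈ 89700.909.
Standard quotas: P1 9.7437, P2 13.9799, P3 1.3754, P4 2.1259, P5 9.3541, P6 14.2346, P7 15.1864.
Lower quotas: P1 9, P2 13, P3 1, P4 2, P5 9, P6 14, P7 15 (sum 63, leaving 3 seats).
Remainders in descending order: P2 0.9799, P1 0.7437, P3 0.3754, P5 0.3541, P6 0.2346, P7 0.1864, P4 0.1259.
Largest remainders: P2, P1, P3 receive the extra seats.
P6 receives 14.

14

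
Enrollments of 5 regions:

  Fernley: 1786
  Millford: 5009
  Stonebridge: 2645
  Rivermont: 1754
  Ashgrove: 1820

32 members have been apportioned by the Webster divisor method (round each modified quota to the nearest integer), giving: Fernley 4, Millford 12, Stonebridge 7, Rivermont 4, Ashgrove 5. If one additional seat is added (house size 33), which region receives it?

Priority for the next seat is population ÷ (current seats + 0.5).
Priorities: Fernley 396.889, Millford 400.720, Stonebridge 352.667, Rivermont 389.778, Ashgrove 330.909.
Highest priority: Millford.

Millford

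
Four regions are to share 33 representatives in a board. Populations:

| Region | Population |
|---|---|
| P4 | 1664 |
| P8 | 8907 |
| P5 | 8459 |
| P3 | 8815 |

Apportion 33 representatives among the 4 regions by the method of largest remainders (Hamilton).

P4: 2, P8: 11, P5: 10, P3: 10

The standard divisor is 27845/33 ≈ 843.788.
Standard quotas: P4 1.9721, P8 10.5560, P5 10.0250, P3 10.4469.
Lower quotas: P4 1, P8 10, P5 10, P3 10 (sum 31, leaving 2 seats).
Remainders in descending order: P4 0.9721, P8 0.5560, P3 0.4469, P5 0.0250.
Largest remainders: P4, P8 receive the extra seats.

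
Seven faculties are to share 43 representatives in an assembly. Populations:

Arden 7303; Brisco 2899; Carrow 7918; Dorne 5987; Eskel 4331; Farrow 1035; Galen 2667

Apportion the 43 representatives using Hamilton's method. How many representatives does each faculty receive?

The standard divisor is 32140/43 ≈ 747.442.
Standard quotas: Arden 9.7707, Brisco 3.8786, Carrow 10.5935, Dorne 8.0100, Eskel 5.7944, Farrow 1.3847, Galen 3.5682.
Lower quotas: Arden 9, Brisco 3, Carrow 10, Dorne 8, Eskel 5, Farrow 1, Galen 3 (sum 39, leaving 4 seats).
Remainders in descending order: Brisco 0.8786, Eskel 0.7944, Arden 0.7707, Carrow 0.5935, Galen 0.5682, Farrow 0.3847, Dorne 0.0100.
Largest remainders: Brisco, Eskel, Arden, Carrow receive the extra seats.

Arden=10, Brisco=4, Carrow=11, Dorne=8, Eskel=6, Farrow=1, Galen=3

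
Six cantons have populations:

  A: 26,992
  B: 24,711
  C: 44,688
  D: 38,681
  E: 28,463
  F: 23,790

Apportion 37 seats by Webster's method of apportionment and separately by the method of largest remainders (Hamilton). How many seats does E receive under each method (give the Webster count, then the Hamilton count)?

Webster: A 5, B 5, C 9, D 7, E 6, F 5.
Hamilton: A 5, B 5, C 9, D 8, E 5, F 5.
E gets 6 under Webster and 5 under Hamilton.

6 and 5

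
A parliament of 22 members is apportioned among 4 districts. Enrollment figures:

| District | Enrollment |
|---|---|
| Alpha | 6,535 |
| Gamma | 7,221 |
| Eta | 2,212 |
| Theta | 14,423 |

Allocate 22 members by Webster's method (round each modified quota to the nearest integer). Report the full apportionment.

Standard divisor 30391/22 ≈ 1381.409; standard quotas: Alpha 4.731, Gamma 5.227, Eta 1.601, Theta 10.441.
Rounding to the nearest integer gives Alpha 5, Gamma 5, Eta 2, Theta 10 — total 22, matching the house size, so no adjustment is needed.

Alpha 5, Gamma 5, Eta 2, Theta 10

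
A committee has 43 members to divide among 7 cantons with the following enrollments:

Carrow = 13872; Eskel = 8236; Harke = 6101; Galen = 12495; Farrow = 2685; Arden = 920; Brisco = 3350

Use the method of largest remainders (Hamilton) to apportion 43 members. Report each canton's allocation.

Carrow=13; Eskel=7; Harke=6; Galen=11; Farrow=2; Arden=1; Brisco=3

The standard divisor is 47659/43 ≈ 1108.349.
Standard quotas: Carrow 12.5159, Eskel 7.4309, Harke 5.5046, Galen 11.2735, Farrow 2.4225, Arden 0.8301, Brisco 3.0225.
Lower quotas: Carrow 12, Eskel 7, Harke 5, Galen 11, Farrow 2, Arden 0, Brisco 3 (sum 40, leaving 3 seats).
Remainders in descending order: Arden 0.8301, Carrow 0.5159, Harke 0.5046, Eskel 0.4309, Farrow 0.4225, Galen 0.2735, Brisco 0.0225.
Largest remainders: Arden, Carrow, Harke receive the extra seats.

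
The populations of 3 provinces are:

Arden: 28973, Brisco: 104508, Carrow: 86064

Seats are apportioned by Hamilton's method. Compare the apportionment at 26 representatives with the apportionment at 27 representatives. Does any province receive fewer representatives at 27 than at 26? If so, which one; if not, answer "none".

At 26 seats: Arden 4, Brisco 12, Carrow 10.
At 27 seats: Arden 3, Brisco 13, Carrow 11.
Arden drops from 4 to 3.

Arden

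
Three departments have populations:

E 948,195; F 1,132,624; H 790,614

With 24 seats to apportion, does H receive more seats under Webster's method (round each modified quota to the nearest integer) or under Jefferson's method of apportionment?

Webster

Webster: E 8, F 9, H 7.
Jefferson: E 8, F 10, H 6.
H gets 7 under Webster and 6 under Jefferson.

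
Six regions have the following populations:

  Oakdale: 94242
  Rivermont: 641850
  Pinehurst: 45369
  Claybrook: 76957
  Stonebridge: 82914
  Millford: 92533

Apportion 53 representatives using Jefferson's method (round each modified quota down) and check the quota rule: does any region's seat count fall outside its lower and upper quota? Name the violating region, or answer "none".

Standard quotas: Oakdale 4.831, Rivermont 32.904, Pinehurst 2.326, Claybrook 3.945, Stonebridge 4.250, Millford 4.744.
Jefferson allocation: Oakdale 5, Rivermont 34, Pinehurst 2, Claybrook 4, Stonebridge 4, Millford 4.
Rivermont has quota 32.904 (lower 32, upper 33) but receives 34 — outside the quota interval.

Rivermont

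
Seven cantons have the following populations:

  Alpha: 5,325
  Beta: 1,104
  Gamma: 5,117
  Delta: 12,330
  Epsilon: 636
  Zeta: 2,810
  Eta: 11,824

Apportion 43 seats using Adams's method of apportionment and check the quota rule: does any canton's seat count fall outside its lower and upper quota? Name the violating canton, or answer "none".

Standard quotas: Alpha 5.849, Beta 1.213, Gamma 5.621, Delta 13.544, Epsilon 0.699, Zeta 3.087, Eta 12.988.
Adams allocation: Alpha 6, Beta 2, Gamma 6, Delta 13, Epsilon 1, Zeta 3, Eta 12.
Every allocation lies between the lower and upper quota.

none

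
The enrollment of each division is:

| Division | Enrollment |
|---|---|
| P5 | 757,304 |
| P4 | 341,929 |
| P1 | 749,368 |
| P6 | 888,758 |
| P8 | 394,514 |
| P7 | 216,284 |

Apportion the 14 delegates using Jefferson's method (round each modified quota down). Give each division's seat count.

P5 3, P4 1, P1 3, P6 4, P8 2, P7 1

Standard divisor 3348157/14 ≈ 239154.071; standard quotas: P5 3.167, P4 1.430, P1 3.133, P6 3.716, P8 1.650, P7 0.904.
Rounding down gives 3, 1, 3, 3, 1, 0 = 11 seats, so the divisor must be adjusted.
With modified divisor 193300: modified quotas P5 3.918, P4 1.769, P1 3.877, P6 4.598, P8 2.041, P7 1.119.
Rounding down: P5 3, P4 1, P1 3, P6 4, P8 2, P7 1 (total 14).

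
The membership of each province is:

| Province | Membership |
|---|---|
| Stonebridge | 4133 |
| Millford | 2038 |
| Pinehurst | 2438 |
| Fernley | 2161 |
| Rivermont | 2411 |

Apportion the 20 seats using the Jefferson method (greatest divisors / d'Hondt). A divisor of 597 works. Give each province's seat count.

Stonebridge=6, Millford=3, Pinehurst=4, Fernley=3, Rivermont=4

With modified divisor 597: modified quotas Stonebridge 6.923, Millford 3.414, Pinehurst 4.084, Fernley 3.620, Rivermont 4.039.
Rounding down: Stonebridge 6, Millford 3, Pinehurst 4, Fernley 3, Rivermont 4 (total 20).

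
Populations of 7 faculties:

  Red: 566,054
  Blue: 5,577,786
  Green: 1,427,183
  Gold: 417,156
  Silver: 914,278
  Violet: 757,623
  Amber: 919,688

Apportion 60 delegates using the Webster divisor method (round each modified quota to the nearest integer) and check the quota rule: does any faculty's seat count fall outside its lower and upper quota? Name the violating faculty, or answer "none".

Blue

Standard quotas: Red 3.210, Blue 31.633, Green 8.094, Gold 2.366, Silver 5.185, Violet 4.297, Amber 5.216.
Webster allocation: Red 3, Blue 33, Green 8, Gold 2, Silver 5, Violet 4, Amber 5.
Blue has quota 31.633 (lower 31, upper 32) but receives 33 — outside the quota interval.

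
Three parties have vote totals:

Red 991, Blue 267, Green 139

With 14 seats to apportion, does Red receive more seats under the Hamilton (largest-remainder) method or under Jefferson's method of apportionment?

Hamilton: Red 10, Blue 3, Green 1.
Jefferson: Red 11, Blue 2, Green 1.
Red gets 10 under Hamilton and 11 under Jefferson.

Jefferson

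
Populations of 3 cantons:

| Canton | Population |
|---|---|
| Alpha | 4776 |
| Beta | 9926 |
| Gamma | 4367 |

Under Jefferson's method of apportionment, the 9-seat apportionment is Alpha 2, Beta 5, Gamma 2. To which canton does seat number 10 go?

Beta

Priority for the next seat is population ÷ (current seats + 1).
Priorities: Alpha 1592.000, Beta 1654.333, Gamma 1455.667.
Highest priority: Beta.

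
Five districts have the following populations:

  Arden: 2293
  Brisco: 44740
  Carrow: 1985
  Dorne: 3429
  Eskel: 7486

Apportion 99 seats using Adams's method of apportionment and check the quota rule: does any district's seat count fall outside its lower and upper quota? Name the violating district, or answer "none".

Brisco

Standard quotas: Arden 3.788, Brisco 73.904, Carrow 3.279, Dorne 5.664, Eskel 12.366.
Adams allocation: Arden 4, Brisco 72, Carrow 4, Dorne 6, Eskel 13.
Brisco has quota 73.904 (lower 73, upper 74) but receives 72 — outside the quota interval.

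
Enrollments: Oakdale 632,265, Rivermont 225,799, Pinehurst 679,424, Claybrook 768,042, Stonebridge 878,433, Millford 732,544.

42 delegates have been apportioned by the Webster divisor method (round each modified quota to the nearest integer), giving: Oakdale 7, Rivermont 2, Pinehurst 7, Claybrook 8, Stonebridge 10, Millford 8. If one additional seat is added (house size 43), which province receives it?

Priority for the next seat is population ÷ (current seats + 0.5).
Priorities: Oakdale 84302.000, Rivermont 90319.600, Pinehurst 90589.867, Claybrook 90357.882, Stonebridge 83660.286, Millford 86181.647.
Highest priority: Pinehurst.

Pinehurst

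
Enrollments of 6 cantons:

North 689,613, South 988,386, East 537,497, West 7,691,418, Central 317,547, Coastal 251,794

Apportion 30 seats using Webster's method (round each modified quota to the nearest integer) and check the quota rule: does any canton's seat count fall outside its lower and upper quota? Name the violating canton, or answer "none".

West

Standard quotas: North 1.975, South 2.830, East 1.539, West 22.025, Central 0.909, Coastal 0.721.
Webster allocation: North 2, South 3, East 2, West 21, Central 1, Coastal 1.
West has quota 22.025 (lower 22, upper 23) but receives 21 — outside the quota interval.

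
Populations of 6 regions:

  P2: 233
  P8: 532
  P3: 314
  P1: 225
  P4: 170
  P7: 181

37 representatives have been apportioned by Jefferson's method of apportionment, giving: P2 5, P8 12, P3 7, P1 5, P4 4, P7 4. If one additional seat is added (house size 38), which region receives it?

P8

Priority for the next seat is population ÷ (current seats + 1).
Priorities: P2 38.833, P8 40.923, P3 39.250, P1 37.500, P4 34.000, P7 36.200.
Highest priority: P8.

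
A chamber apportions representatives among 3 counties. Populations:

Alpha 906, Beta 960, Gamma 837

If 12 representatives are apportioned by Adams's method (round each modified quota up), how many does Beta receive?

4

Standard divisor 2703/12 ≈ 225.25; standard quotas: Alpha 4.022, Beta 4.262, Gamma 3.716.
Rounding up gives 5, 5, 4 = 14 seats, so the divisor must be adjusted.
With modified divisor 260: modified quotas Alpha 3.485, Beta 3.692, Gamma 3.219.
Rounding up: Alpha 4, Beta 4, Gamma 4 (total 12).
Beta receives 4.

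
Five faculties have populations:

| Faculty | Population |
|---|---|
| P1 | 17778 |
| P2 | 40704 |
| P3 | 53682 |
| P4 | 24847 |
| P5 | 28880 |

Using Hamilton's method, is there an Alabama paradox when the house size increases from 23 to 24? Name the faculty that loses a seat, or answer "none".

At 23 seats: P1 3, P2 6, P3 7, P4 3, P5 4.
At 24 seats: P1 2, P2 6, P3 8, P4 4, P5 4.
P1 drops from 3 to 2.

P1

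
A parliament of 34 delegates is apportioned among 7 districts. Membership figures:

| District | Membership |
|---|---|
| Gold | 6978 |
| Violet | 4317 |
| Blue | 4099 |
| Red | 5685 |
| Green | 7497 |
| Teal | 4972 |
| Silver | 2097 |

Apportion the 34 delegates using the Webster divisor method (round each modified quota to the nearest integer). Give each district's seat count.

Standard divisor 35645/34 ≈ 1048.382; standard quotas: Gold 6.656, Violet 4.118, Blue 3.910, Red 5.423, Green 7.151, Teal 4.743, Silver 2.000.
Rounding to the nearest integer gives Gold 7, Violet 4, Blue 4, Red 5, Green 7, Teal 5, Silver 2 — total 34, matching the house size, so no adjustment is needed.

Gold: 7, Violet: 4, Blue: 4, Red: 5, Green: 7, Teal: 5, Silver: 2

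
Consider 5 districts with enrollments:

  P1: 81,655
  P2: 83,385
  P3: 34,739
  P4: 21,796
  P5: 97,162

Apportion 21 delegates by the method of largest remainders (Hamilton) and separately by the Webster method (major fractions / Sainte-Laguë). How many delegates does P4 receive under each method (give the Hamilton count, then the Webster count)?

Hamilton: P1 5, P2 6, P3 2, P4 2, P5 6.
Webster: P1 5, P2 6, P3 2, P4 1, P5 7.
P4 gets 2 under Hamilton and 1 under Webster.

2 and 1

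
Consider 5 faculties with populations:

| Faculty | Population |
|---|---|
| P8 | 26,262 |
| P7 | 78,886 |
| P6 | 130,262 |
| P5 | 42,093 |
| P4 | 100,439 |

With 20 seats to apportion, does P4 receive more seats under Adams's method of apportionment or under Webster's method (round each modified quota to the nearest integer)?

Webster

Adams: P8 2, P7 4, P6 7, P5 2, P4 5.
Webster: P8 1, P7 4, P6 7, P5 2, P4 6.
P4 gets 5 under Adams and 6 under Webster.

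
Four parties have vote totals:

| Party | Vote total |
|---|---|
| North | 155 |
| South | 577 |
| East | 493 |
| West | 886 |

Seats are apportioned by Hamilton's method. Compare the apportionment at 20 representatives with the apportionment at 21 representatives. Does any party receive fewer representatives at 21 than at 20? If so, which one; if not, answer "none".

At 20 seats: North 2, South 5, East 5, West 8.
At 21 seats: North 1, South 6, East 5, West 9.
North drops from 2 to 1.

North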